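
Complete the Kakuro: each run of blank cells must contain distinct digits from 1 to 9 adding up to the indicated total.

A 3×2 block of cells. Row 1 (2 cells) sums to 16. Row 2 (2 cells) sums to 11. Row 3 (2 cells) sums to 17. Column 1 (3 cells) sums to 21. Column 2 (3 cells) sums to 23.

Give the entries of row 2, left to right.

16 in 2 cells must be {7,9}; 17 in 2 cells must be {8,9}; 23 in 3 cells must be {6,8,9}.
The 16 across and the 23 down share only 9, so (1,2) = 9.
Given what's placed, (3,2) must be 8 to fit the 17 across and 23 down.
(1,1) = 16 − 9 = 7 completes the 16 across.
(2,2) = 23 − 17 = 6 completes the 23 down.
(3,1) = 17 − 8 = 9 completes the 17 across.
(2,1) = 11 − 6 = 5 completes the 11 across.

5, 6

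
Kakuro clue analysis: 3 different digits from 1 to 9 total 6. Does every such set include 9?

No

The only way to make 6 from 3 distinct digits is {1,2,3}, which does not contain 9.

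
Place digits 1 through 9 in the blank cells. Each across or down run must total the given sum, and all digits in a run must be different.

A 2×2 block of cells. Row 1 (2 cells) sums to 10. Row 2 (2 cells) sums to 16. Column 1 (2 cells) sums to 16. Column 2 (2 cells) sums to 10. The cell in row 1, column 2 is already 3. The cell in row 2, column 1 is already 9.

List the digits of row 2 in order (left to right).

9, 7

16 in 2 cells must be {7,9}.
(1,1) = 10 − 3 = 7 completes the 10 across.
(2,2) = 16 − 9 = 7 completes the 16 across.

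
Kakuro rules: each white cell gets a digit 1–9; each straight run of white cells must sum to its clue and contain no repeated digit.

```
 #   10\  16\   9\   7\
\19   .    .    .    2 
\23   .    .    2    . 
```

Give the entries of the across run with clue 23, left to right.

9, 7, 2, 5

16 in 2 cells must be {7,9}.
R1C3 = 9 − 2 = 7 completes the 9 down.
R2C4 = 7 − 2 = 5 completes the 7 down.
R1C2 = 9: the only remaining digit allowed by both the 19 across and the 16 down.
R2C2 = 16 − 9 = 7 completes the 16 down.
R1C1 = 19 − 18 = 1 completes the 19 across.
R2C1 = 23 − 14 = 9 completes the 23 across.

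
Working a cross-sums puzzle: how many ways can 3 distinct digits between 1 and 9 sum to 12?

3 distinct digits from 1–9 sum between 6 and 24.

7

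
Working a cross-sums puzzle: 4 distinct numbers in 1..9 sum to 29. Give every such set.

{5,7,8,9}

4 distinct digits from 1–9 sum between 10 and 30.
Only one set works: {5,7,8,9}.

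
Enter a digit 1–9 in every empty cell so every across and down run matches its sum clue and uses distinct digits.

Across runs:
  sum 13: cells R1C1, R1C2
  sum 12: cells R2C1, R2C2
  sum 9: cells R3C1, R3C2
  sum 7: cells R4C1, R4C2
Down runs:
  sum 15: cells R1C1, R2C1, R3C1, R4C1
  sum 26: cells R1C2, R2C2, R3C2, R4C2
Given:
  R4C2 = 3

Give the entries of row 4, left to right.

R4C1 = 7 − 3 = 4 completes the 7 across.
No cell is forced outright now. R2C2 can only be 8 or 9 (the digits allowed by both its 12 across and its 26 down). If R2C2 = 8: then R2C1 would have to be in {4} for the 12 across but in {1,2,3,6,7,8} for the 15 down — contradiction. So R2C2 = 9.
R2C1 = 12 − 9 = 3 completes the 12 across.
Nothing is forced directly, so branch on R1C1, whose candidates are 6 or 7. If R1C1 = 6: then R1C2 would have to be in {7} for the 13 across but in {6,8} for the 26 down — contradiction. So R1C1 = 7.
R1C2 = 13 − 7 = 6 completes the 13 across.
R3C1 = 15 − 14 = 1 completes the 15 down.
R3C2 = 9 − 1 = 8 completes the 9 across.

4 3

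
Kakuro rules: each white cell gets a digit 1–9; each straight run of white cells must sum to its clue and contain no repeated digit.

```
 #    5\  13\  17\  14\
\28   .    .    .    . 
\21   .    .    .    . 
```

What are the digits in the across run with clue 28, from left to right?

4, 7, 8, 9

17 in 2 cells must be {8,9}.
Only 4 fits R1C1 under both its across sum 28 and down sum 5.
R2C1 = 5 − 4 = 1 completes the 5 down.
Nothing is forced directly, so branch on R1C3, whose candidates are 8 or 9. If R1C3 = 9: that forces R1C4 = 8, R2C3 = 8, after which R2C4 would have to be in {3,5,7,9} for the 21 across but in {6} for the 14 down — contradiction. So R1C3 = 8.
R1C4 = 9: the only remaining digit allowed by both the 28 across and the 14 down.
R2C3 = 17 − 8 = 9 completes the 17 down.
R2C4 = 14 − 9 = 5 completes the 14 down.
R1C2 = 28 − 21 = 7 completes the 28 across.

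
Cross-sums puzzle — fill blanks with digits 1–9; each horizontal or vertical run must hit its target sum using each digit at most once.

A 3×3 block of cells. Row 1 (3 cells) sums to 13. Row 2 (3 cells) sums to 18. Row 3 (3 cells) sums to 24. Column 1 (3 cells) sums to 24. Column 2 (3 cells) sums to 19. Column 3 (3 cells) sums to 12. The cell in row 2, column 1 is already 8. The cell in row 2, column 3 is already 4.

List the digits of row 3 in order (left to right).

9 8 7

24 in 3 cells must be {7,8,9}.
(2,2) = 18 − 12 = 6 completes the 18 across.
(3,3) = 7: the only remaining digit allowed by both the 24 across and the 12 down.
(1,3) = 12 − 11 = 1 completes the 12 down.
(3,1) = 9: the only remaining digit allowed by both the 24 across and the 24 down.
(3,2) = 24 − 16 = 8 completes the 24 across.
(1,1) = 24 − 17 = 7 completes the 24 down.
(1,2) = 13 − 8 = 5 completes the 13 across.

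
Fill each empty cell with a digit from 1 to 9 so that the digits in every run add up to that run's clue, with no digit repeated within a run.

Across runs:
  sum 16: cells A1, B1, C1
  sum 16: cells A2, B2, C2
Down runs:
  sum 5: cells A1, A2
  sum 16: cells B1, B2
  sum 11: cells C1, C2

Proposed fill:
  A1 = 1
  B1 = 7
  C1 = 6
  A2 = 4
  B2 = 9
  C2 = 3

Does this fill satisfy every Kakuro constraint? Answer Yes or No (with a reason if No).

No — the down run C1–C2 sums to 9, not 11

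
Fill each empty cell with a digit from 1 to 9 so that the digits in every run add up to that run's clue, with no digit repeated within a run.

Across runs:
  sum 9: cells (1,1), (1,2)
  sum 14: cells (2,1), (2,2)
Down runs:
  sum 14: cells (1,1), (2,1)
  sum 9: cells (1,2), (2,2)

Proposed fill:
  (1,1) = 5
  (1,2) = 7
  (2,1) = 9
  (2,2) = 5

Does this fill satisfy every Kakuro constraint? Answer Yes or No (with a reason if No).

No — the across run (1,1)–(1,2) sums to 12, not 9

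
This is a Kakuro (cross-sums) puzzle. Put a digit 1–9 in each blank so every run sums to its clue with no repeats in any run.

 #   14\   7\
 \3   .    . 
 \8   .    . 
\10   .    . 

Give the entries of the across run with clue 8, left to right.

3 in 2 cells must be {1,2}; 7 in 3 cells must be {1,2,4}.
Nothing is forced directly, so branch on R1C1, whose candidates are 1 or 2. If R1C1 = 2: that forces R1C2 = 1, R2C2 = 2, R3C2 = 4, after which R2C1 would have to be in {6} for the 8 across but in {3,4,5,7,8,9} for the 14 down — contradiction. So R1C1 = 1.
R1C2 = 3 − 1 = 2 completes the 3 across.
Given what's placed, R2C2 must be 1 to fit the 8 across and 7 down.
R3C2 = 7 − 3 = 4 completes the 7 down.
R2C1 = 8 − 1 = 7 completes the 8 across.
R3C1 = 10 − 4 = 6 completes the 10 across.

7 1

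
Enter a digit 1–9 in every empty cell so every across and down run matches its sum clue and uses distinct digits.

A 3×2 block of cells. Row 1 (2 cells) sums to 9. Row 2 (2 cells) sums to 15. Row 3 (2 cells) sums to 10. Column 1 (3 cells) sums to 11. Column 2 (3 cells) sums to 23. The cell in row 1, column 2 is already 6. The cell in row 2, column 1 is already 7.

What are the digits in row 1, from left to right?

23 in 3 cells must be {6,8,9}.
(1,1) = 9 − 6 = 3 completes the 9 across.
(2,2) = 15 − 7 = 8 completes the 15 across.
(3,1) = 11 − 10 = 1 completes the 11 down.
(3,2) = 10 − 1 = 9 completes the 10 across.

3 6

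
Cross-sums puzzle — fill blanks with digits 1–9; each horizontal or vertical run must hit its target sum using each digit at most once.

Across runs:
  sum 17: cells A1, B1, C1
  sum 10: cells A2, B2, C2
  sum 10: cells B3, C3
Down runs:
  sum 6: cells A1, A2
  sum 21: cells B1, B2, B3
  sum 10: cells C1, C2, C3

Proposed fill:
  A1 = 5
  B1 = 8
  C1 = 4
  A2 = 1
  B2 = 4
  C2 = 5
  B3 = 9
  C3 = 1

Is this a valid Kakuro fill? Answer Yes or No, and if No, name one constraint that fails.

Yes

Across: 5+8+4=17; 1+4+5=10; 9+1=10. Down: 5+1=6; 8+4+9=21; 4+5+1=10. No digit repeats within any run.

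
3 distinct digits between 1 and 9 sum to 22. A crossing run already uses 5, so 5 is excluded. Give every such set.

{6,7,9}

3 distinct digits from 1–9 sum between 6 and 24.
Dropping sets that contain 5.
Only one set works: {6,7,9}.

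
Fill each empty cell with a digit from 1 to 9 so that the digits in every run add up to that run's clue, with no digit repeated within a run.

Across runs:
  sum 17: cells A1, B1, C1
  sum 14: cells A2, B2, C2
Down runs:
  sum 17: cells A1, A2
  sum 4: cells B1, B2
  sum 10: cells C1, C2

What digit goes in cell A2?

9

17 in 2 cells must be {8,9}; 4 in 2 cells must be {1,3}.
Nothing is forced directly, so branch on A1, whose candidates are 8 or 9. If A1 = 9: that forces A2 = 8, B2 = 1, after which C2 would have to be in {5} for the 14 across but in {1,2,3,4,6,7,8,9} for the 10 down — contradiction. So A1 = 8.
Given what's placed, B1 must be 3 to fit the 17 across and 4 down.
C1 = 17 − 11 = 6 completes the 17 across.
A2 = 17 − 8 = 9 completes the 17 down.
B2 = 4 − 3 = 1 completes the 4 down.
C2 = 14 − 10 = 4 completes the 14 across.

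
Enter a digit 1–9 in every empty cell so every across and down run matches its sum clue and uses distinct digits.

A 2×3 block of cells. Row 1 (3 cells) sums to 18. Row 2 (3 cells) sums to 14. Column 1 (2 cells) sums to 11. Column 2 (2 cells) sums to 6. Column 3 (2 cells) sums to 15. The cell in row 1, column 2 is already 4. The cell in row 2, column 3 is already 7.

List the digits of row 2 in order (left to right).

5 2 7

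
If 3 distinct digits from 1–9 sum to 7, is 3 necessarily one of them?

The only way to make 7 from 3 distinct digits is {1,2,4}, which does not contain 3.

No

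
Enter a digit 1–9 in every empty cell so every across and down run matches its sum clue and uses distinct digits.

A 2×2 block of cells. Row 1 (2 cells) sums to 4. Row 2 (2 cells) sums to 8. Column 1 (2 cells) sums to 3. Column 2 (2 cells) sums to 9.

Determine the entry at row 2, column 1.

2

4 in 2 cells must be {1,3}; 3 in 2 cells must be {1,2}.
The 4 across and the 3 down share only 1, so (1,1) = 1.
(1,2) = 4 − 1 = 3 completes the 4 across.
(2,1) = 3 − 1 = 2 completes the 3 down.
(2,2) = 8 − 2 = 6 completes the 8 across.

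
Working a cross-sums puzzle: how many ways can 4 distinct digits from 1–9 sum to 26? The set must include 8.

4 distinct digits from 1–9 sum between 10 and 30.
Keeping only sets containing 8.
Enumerating: {2,7,8,9}, {3,6,8,9}, {4,5,8,9}, {5,6,7,8}.

4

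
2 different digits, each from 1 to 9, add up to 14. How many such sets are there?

2 distinct digits from 1–9 sum between 3 and 17.
Enumerating: {5,9}, {6,8}.

2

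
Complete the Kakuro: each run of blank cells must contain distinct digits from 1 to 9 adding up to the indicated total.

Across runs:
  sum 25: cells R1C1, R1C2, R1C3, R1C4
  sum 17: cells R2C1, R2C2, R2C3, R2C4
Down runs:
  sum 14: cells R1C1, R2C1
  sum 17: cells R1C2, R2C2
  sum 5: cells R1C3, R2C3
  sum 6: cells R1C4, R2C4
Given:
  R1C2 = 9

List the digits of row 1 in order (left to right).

8 9 3 5

17 in 2 cells must be {8,9}.
R2C2 = 17 − 9 = 8 completes the 17 down.
Nothing is forced directly, so branch on R2C1, whose candidates are 5 or 6. If R2C1 = 5: then R1C1 would have to be in {1,2,3,4,5,6,7,8} for the 25 across but in {9} for the 14 down — contradiction. So R2C1 = 6.
R1C1 = 14 − 6 = 8 completes the 14 down.
No cell is forced outright now. R2C3 can only be 1 or 2 (the digits allowed by both its 17 across and its 5 down). If R2C3 = 1: then R1C3 would have to be in {1,2,3,5,6,7} for the 25 across but in {4} for the 5 down — contradiction. So R2C3 = 2.
R1C3 = 5 − 2 = 3 completes the 5 down.
R1C4 = 25 − 20 = 5 completes the 25 across.
R2C4 = 17 − 16 = 1 completes the 17 across.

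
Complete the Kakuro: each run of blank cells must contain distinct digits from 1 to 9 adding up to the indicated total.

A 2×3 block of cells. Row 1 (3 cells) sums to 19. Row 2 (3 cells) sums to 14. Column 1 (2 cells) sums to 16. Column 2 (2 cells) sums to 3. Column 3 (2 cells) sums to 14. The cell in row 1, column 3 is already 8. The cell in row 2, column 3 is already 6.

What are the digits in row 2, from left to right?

7 1 6

16 in 2 cells must be {7,9}; 3 in 2 cells must be {1,2}.
Given what's placed, (1,2) must be 2 to fit the 19 across and 3 down.
(2,1) = 7: the only remaining digit allowed by both the 14 across and the 16 down.
(2,2) = 14 − 13 = 1 completes the 14 across.
(1,1) = 19 − 10 = 9 completes the 19 across.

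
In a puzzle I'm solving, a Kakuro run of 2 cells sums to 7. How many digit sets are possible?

3

2 distinct digits from 1–9 sum between 3 and 17.
Enumerating: {1,6}, {2,5}, {3,4}.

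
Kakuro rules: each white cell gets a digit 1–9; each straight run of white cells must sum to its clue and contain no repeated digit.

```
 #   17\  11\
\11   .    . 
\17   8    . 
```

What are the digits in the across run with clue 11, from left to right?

9 2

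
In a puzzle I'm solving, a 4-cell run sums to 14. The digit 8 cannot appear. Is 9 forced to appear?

No

Counterexample: {1,2,4,7} sums to 14 under that restriction without using 9.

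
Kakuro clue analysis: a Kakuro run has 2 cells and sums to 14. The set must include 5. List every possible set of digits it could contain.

{5,9}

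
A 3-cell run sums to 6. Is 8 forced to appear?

No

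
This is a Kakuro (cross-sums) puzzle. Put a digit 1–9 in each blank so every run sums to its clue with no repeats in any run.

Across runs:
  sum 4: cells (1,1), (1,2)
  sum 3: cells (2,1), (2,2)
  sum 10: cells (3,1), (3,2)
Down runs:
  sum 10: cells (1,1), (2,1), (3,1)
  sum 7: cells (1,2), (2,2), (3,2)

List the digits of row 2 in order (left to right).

1 2

4 in 2 cells must be {1,3}; 3 in 2 cells must be {1,2}; 7 in 3 cells must be {1,2,4}.
The 4 across and the 7 down share only 1, so (1,2) = 1.
Given what's placed, (2,2) must be 2 to fit the 3 across and 7 down.
(3,2) = 7 − 3 = 4 completes the 7 down.
(1,1) = 4 − 1 = 3 completes the 4 across.
(2,1) = 3 − 2 = 1 completes the 3 across.
(3,1) = 10 − 4 = 6 completes the 10 across.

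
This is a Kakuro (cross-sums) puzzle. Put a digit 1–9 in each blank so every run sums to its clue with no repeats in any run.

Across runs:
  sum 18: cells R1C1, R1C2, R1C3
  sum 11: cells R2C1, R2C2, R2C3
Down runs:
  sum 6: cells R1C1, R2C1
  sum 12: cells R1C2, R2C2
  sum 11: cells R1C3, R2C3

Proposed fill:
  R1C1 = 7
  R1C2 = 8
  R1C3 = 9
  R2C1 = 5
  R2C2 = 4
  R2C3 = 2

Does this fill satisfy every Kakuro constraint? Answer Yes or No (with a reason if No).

No — the across run R1C1–R1C3 sums to 24, not 18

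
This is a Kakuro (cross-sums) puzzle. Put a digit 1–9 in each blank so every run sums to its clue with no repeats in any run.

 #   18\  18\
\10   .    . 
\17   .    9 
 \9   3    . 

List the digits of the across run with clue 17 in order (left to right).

8, 9

17 in 2 cells must be {8,9}.
R2C1 = 17 − 9 = 8 completes the 17 across.
R3C2 = 9 − 3 = 6 completes the 9 across.
R1C1 = 18 − 11 = 7 completes the 18 down.
R1C2 = 10 − 7 = 3 completes the 10 across.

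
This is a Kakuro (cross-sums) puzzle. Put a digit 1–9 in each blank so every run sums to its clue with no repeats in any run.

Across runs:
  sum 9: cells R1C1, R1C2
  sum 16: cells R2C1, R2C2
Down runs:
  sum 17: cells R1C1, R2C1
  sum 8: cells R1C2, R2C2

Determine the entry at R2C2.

16 in 2 cells must be {7,9}; 17 in 2 cells must be {8,9}.
The 9 across and the 17 down share only 8, so R1C1 = 8.
R1C2 = 9 − 8 = 1 completes the 9 across.
R2C1 = 17 − 8 = 9 completes the 17 down.
R2C2 = 16 − 9 = 7 completes the 16 across.

7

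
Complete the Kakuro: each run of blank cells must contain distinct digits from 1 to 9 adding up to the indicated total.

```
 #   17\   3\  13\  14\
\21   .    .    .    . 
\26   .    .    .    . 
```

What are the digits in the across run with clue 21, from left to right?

17 in 2 cells must be {8,9}; 3 in 2 cells must be {1,2}.
Only 2 fits R2C2 under both its across sum 26 and down sum 3.
R1C2 = 3 − 2 = 1 completes the 3 down.
Nothing is forced directly, so branch on R1C1, whose candidates are 8 or 9. If R1C1 = 8: that forces R2C1 = 9, R2C4 = 8, after which R1C4 would have to be in {3,5,7,9} for the 21 across but in {6} for the 14 down — contradiction. So R1C1 = 9.
R2C1 = 17 − 9 = 8 completes the 17 down.
R2C4 = 9: the only remaining digit allowed by both the 26 across and the 14 down.
R1C4 = 14 − 9 = 5 completes the 14 down.
R2C3 = 26 − 19 = 7 completes the 26 across.
R1C3 = 21 − 15 = 6 completes the 21 across.

9, 1, 6, 5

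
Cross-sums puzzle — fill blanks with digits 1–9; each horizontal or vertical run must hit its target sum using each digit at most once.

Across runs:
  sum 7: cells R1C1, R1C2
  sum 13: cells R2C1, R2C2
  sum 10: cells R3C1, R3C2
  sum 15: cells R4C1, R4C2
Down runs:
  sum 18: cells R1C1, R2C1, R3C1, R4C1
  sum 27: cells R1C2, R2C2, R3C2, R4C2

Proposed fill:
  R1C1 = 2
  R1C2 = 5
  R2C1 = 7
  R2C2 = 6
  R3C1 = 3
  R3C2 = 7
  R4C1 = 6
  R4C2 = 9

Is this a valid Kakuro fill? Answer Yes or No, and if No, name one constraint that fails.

Yes

Across: 2+5=7; 7+6=13; 3+7=10; 6+9=15. Down: 2+7+3+6=18; 5+6+7+9=27. No digit repeats within any run.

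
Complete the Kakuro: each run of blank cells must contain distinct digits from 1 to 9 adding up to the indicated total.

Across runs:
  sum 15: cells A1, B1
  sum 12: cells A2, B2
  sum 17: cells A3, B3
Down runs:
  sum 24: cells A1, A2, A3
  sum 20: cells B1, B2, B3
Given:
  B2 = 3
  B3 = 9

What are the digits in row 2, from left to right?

9 3

17 in 2 cells must be {8,9}; 24 in 3 cells must be {7,8,9}.
B1 = 20 − 12 = 8 completes the 20 down.
A2 = 12 − 3 = 9 completes the 12 across.
A3 = 17 − 9 = 8 completes the 17 across.
A1 = 15 − 8 = 7 completes the 15 across.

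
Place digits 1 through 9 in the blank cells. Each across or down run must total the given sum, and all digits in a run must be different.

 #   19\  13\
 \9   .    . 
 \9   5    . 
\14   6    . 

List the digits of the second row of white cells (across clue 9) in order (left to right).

5 4

R1C1 = 19 − 11 = 8 completes the 19 down.
R1C2 = 9 − 8 = 1 completes the 9 across.
R2C2 = 9 − 5 = 4 completes the 9 across.
R3C2 = 14 − 6 = 8 completes the 14 across.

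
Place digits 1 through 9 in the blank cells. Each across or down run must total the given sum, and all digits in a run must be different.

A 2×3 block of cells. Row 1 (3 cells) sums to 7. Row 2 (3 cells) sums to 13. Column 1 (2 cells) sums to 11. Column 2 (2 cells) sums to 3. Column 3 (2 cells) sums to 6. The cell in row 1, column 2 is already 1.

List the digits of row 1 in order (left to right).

4 1 2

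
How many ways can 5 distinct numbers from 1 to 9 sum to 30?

5 distinct digits from 1–9 sum between 15 and 35.
Enumerating: {1,5,7,8,9}, {2,4,7,8,9}, {2,5,6,8,9}, {3,4,6,8,9}, {3,5,6,7,9}, {4,5,6,7,8}.

6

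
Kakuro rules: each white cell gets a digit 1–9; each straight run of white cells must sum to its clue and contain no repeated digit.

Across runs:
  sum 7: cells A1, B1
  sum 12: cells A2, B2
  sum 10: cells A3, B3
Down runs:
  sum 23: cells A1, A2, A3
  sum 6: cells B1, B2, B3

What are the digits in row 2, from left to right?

9 3

23 in 3 cells must be {6,8,9}; 6 in 3 cells must be {1,2,3}.
The 7 across and the 23 down share only 6, so A1 = 6.
B1 = 7 − 6 = 1 completes the 7 across.
Given what's placed, B2 must be 3 to fit the 12 across and 6 down.
B3 = 6 − 4 = 2 completes the 6 down.
A2 = 12 − 3 = 9 completes the 12 across.
A3 = 10 − 2 = 8 completes the 10 across.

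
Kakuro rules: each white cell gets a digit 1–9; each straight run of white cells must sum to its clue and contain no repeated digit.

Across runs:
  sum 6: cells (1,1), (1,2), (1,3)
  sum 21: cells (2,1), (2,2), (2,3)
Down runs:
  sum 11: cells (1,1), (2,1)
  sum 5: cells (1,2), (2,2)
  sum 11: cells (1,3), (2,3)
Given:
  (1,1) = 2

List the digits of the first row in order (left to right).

6 in 3 cells must be {1,2,3}.
Given what's placed, (1,3) must be 3 to fit the 6 across and 11 down.
(2,1) = 11 − 2 = 9 completes the 11 down.
(2,2) = 4: the only remaining digit allowed by both the 21 across and the 5 down.
(2,3) = 21 − 13 = 8 completes the 21 across.
(1,2) = 6 − 5 = 1 completes the 6 across.

2, 1, 3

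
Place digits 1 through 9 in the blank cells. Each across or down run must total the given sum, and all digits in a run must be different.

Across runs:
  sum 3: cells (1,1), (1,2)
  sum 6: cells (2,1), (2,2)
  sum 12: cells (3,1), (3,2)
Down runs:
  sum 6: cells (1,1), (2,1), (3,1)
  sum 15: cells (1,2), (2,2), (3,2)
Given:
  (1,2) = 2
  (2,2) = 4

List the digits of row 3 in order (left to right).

3, 9

3 in 2 cells must be {1,2}; 6 in 3 cells must be {1,2,3}.
(1,1) = 3 − 2 = 1 completes the 3 across.
(2,1) = 6 − 4 = 2 completes the 6 across.
(3,1) = 6 − 3 = 3 completes the 6 down.
(3,2) = 12 − 3 = 9 completes the 12 across.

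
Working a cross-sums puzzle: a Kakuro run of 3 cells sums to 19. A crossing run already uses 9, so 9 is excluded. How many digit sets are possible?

3 distinct digits from 1–9 sum between 6 and 24.
Dropping sets that contain 9.
Enumerating: {4,7,8}, {5,6,8}.

2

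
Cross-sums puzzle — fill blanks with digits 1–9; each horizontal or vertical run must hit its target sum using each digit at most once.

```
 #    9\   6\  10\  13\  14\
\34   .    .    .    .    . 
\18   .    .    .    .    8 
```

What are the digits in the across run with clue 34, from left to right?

8, 4, 7, 9, 6

34 in 5 cells must be {4,6,7,8,9}.
Intersecting the 34 across with the 6 down forces R1C2 = 4.
R1C5 = 14 − 8 = 6 completes the 14 down.
R2C2 = 6 − 4 = 2 completes the 6 down.
R2C4 = 4: the only remaining digit allowed by both the 18 across and the 13 down.
R1C4 = 13 − 4 = 9 completes the 13 down.
Nothing is forced directly, so branch on R2C1, whose candidates are 1 or 3. If R2C1 = 3: then R1C1 would have to be in {7,8} for the 34 across but in {6} for the 9 down — contradiction. So R2C1 = 1.
R1C1 = 9 − 1 = 8 completes the 9 down.
R1C3 = 34 − 27 = 7 completes the 34 across.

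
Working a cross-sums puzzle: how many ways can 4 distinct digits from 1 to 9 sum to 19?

11

4 distinct digits from 1–9 sum between 10 and 30.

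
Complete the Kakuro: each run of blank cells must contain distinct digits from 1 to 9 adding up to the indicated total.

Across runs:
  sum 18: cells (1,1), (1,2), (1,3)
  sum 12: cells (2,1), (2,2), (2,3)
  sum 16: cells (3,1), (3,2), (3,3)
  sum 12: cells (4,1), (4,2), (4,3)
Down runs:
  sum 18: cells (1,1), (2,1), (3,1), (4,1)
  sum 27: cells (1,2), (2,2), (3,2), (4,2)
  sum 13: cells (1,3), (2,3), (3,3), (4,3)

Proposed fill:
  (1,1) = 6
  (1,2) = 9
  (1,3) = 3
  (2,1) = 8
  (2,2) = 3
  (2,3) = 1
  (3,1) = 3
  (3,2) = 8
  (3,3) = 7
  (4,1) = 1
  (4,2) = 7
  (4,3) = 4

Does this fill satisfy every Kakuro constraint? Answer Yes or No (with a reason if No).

No — the down run (1,3)–(4,3) sums to 15, not 13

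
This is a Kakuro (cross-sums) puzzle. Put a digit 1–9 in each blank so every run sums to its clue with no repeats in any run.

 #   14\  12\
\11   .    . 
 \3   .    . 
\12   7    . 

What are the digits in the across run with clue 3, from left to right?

3 in 2 cells must be {1,2}.
R3C2 = 12 − 7 = 5 completes the 12 across.
R2C2 = 1: the only remaining digit allowed by both the 3 across and the 12 down.
R1C2 = 12 − 6 = 6 completes the 12 down.
R2C1 = 3 − 1 = 2 completes the 3 across.
R1C1 = 11 − 6 = 5 completes the 11 across.

2 1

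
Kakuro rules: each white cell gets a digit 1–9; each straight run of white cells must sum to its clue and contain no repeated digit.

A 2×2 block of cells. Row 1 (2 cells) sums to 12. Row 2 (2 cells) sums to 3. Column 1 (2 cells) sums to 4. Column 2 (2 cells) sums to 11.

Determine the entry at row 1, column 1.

3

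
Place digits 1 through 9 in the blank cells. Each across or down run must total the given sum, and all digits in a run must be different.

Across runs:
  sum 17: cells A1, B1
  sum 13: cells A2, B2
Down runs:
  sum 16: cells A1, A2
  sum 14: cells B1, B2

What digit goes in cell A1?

17 in 2 cells must be {8,9}; 16 in 2 cells must be {7,9}.
The 17 across and the 16 down share only 9, so A1 = 9.
B1 = 17 − 9 = 8 completes the 17 across.
A2 = 16 − 9 = 7 completes the 16 down.
B2 = 13 − 7 = 6 completes the 13 across.

9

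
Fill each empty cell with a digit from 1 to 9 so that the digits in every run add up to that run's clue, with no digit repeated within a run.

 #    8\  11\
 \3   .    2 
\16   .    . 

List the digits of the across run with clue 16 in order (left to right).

3 in 2 cells must be {1,2}; 16 in 2 cells must be {7,9}.
R1C1 = 3 − 2 = 1 completes the 3 across.
R2C1 = 8 − 1 = 7 completes the 8 down.
R2C2 = 16 − 7 = 9 completes the 16 across.

7 9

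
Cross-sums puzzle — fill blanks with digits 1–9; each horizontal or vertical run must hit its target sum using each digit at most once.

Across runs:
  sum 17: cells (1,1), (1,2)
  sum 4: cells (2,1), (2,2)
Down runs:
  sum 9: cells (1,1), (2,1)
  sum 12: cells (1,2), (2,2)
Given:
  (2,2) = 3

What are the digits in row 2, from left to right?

17 in 2 cells must be {8,9}; 4 in 2 cells must be {1,3}.
Intersecting the 17 across with the 9 down forces (1,1) = 8.
(1,2) = 17 − 8 = 9 completes the 17 across.
(2,1) = 4 − 3 = 1 completes the 4 across.

1 3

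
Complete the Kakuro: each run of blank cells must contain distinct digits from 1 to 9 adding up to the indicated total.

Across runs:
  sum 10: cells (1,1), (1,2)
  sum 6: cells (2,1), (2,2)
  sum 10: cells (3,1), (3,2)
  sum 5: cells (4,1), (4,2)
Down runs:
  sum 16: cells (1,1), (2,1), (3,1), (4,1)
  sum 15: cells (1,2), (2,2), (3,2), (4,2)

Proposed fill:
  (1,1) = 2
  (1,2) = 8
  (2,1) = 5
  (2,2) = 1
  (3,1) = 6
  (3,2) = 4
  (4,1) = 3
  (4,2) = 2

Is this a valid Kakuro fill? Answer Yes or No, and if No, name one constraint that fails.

Across: 2+8=10; 5+1=6; 6+4=10; 3+2=5. Down: 2+5+6+3=16; 8+1+4+2=15. No digit repeats within any run.

Yes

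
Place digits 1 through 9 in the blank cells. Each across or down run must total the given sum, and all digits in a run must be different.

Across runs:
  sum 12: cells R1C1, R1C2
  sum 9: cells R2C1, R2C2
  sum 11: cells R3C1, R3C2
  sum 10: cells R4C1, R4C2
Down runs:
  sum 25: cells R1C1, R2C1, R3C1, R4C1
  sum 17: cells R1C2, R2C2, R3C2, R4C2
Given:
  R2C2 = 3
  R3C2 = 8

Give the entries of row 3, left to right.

3 8

R2C1 = 9 − 3 = 6 completes the 9 across.
R3C1 = 11 − 8 = 3 completes the 11 across.
No cell is forced outright now. R1C1 can only be 7 or 9 (the digits allowed by both its 12 across and its 25 down). If R1C1 = 9: then R1C2 would have to be in {3} for the 12 across but in {1,2,4,5} for the 17 down — contradiction. So R1C1 = 7.
R1C2 = 12 − 7 = 5 completes the 12 across.
R4C1 = 25 − 16 = 9 completes the 25 down.
R4C2 = 10 − 9 = 1 completes the 10 across.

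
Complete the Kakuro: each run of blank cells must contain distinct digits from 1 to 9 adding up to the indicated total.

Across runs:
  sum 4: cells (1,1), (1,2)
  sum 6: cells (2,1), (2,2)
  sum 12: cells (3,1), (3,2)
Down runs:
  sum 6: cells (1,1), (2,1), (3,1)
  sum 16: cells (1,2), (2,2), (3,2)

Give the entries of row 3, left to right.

3, 9

4 in 2 cells must be {1,3}; 6 in 3 cells must be {1,2,3}.
The 12 across and the 6 down share only 3, so (3,1) = 3.
(3,2) = 12 − 3 = 9 completes the 12 across.
Given what's placed, (1,1) must be 1 to fit the 4 across and 6 down.
(1,2) = 4 − 1 = 3 completes the 4 across.
(2,1) = 6 − 4 = 2 completes the 6 down.
(2,2) = 6 − 2 = 4 completes the 6 across.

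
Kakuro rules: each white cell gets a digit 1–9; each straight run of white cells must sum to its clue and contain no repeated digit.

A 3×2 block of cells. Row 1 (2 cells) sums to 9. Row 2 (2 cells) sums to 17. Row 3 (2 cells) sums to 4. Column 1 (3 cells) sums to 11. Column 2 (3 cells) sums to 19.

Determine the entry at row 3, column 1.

17 in 2 cells must be {8,9}; 4 in 2 cells must be {1,3}.
The 17 across and the 11 down share only 8, so (2,1) = 8.
(2,2) = 17 − 8 = 9 completes the 17 across.
Given what's placed, (3,1) must be 1 to fit the 4 across and 11 down.
(3,2) = 4 − 1 = 3 completes the 4 across.
(1,1) = 11 − 9 = 2 completes the 11 down.
(1,2) = 9 − 2 = 7 completes the 9 across.

1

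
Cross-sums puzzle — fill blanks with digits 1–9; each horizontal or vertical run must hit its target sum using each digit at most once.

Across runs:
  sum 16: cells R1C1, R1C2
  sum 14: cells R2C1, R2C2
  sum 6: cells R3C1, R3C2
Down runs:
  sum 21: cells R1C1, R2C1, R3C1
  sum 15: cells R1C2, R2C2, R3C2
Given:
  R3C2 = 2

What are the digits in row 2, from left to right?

8 6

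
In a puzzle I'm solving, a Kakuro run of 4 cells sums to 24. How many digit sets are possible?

4 distinct digits from 1–9 sum between 10 and 30.

8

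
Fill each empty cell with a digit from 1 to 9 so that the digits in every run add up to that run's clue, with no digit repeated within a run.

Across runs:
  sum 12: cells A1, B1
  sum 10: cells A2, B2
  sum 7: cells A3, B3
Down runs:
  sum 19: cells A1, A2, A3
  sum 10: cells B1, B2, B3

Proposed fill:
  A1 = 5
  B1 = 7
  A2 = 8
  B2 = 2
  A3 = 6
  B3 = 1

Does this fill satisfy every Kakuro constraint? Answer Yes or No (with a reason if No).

Yes

Across: 5+7=12; 8+2=10; 6+1=7. Down: 5+8+6=19; 7+2+1=10. No digit repeats within any run.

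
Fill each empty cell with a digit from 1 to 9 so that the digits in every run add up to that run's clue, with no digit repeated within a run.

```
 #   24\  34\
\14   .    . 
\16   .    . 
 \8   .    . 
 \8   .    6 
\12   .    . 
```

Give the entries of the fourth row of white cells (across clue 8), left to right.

2 6

16 in 2 cells must be {7,9}; 34 in 5 cells must be {4,6,7,8,9}.
Given what's placed, R3C2 must be 7 to fit the 8 across and 34 down.
R4C1 = 8 − 6 = 2 completes the 8 across.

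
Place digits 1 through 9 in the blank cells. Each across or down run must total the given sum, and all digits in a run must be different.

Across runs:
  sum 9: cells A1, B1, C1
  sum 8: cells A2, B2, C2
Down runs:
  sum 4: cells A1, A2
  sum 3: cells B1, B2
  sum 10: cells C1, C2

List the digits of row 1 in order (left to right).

1 2 6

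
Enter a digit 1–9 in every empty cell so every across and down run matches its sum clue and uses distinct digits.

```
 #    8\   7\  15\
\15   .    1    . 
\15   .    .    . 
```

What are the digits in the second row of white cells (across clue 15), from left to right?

R2C2 = 7 − 1 = 6 completes the 7 down.
No cell is forced outright now. R2C3 can only be 7 or 8 (the digits allowed by both its 15 across and its 15 down). If R2C3 = 8: then R1C3 would have to be in {5,6,8,9} for the 15 across but in {7} for the 15 down — contradiction. So R2C3 = 7.
R1C3 = 15 − 7 = 8 completes the 15 down.
R2C1 = 15 − 13 = 2 completes the 15 across.
R1C1 = 15 − 9 = 6 completes the 15 across.

2 6 7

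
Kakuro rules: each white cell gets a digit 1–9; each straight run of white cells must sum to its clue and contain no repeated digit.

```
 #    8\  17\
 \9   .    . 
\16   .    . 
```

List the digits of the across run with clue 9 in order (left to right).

1 8

16 in 2 cells must be {7,9}; 17 in 2 cells must be {8,9}.
The 9 across and the 17 down share only 8, so R1C2 = 8.
The 16 across and the 8 down share only 7, so R2C1 = 7.
R2C2 = 16 − 7 = 9 completes the 16 across.
R1C1 = 9 − 8 = 1 completes the 9 across.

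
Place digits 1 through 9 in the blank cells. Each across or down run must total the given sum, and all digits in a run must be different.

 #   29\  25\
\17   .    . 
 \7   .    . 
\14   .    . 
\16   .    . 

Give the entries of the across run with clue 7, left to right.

5, 2

17 in 2 cells must be {8,9}; 16 in 2 cells must be {7,9}; 29 in 4 cells must be {5,7,8,9}.
Only 5 fits R2C1 under both its across sum 7 and down sum 29.
R2C2 = 7 − 5 = 2 completes the 7 across.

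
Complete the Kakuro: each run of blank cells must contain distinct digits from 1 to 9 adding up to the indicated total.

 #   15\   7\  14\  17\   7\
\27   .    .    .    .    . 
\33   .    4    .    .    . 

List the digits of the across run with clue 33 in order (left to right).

7 4 9 8 5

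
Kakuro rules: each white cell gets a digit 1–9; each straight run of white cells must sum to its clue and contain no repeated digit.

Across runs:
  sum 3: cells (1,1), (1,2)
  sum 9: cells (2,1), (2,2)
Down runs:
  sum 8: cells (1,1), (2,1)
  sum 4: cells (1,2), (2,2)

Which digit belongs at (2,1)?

6

3 in 2 cells must be {1,2}; 4 in 2 cells must be {1,3}.
The 3 across and the 4 down share only 1, so (1,2) = 1.
(2,2) = 4 − 1 = 3 completes the 4 down.
(1,1) = 3 − 1 = 2 completes the 3 across.
(2,1) = 9 − 3 = 6 completes the 9 across.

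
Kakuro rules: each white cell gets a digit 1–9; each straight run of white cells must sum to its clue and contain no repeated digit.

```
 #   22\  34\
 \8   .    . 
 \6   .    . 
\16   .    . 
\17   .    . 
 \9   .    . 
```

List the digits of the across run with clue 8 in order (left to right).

16 in 2 cells must be {7,9}; 17 in 2 cells must be {8,9}; 34 in 5 cells must be {4,6,7,8,9}.
Only 4 fits R2C2 under both its across sum 6 and down sum 34.
R2C1 = 6 − 4 = 2 completes the 6 across.
Nothing is forced directly, so branch on R1C2, whose candidates are 6 or 7. If R1C2 = 6: then R1C1 would have to be in {2} for the 8 across but in {1,3,4,5,6,7,8,9} for the 22 down — contradiction. So R1C2 = 7.
R1C1 = 8 − 7 = 1 completes the 8 across.

1, 7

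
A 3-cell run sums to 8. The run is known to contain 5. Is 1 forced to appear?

Yes

The only way to make 8 from 3 distinct digits under that restriction is {1,2,5}, which contains 1.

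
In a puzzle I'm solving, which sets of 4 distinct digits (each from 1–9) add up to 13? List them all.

{1,2,3,7}; {1,2,4,6}; {1,3,4,5}

4 distinct digits from 1–9 sum between 10 and 30.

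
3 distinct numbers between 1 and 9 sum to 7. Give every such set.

{1,2,4}

3 distinct digits from 1–9 sum between 6 and 24.
Only one set works: {1,2,4}.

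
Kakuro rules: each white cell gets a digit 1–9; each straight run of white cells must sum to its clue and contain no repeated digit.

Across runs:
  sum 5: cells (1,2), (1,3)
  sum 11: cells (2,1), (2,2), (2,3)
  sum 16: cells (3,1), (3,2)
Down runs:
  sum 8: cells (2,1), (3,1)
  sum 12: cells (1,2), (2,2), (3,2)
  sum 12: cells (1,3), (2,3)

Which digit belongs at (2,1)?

1

16 in 2 cells must be {7,9}.
The 16 across and the 8 down share only 7, so (3,1) = 7.
(3,2) = 16 − 7 = 9 completes the 16 across.
(2,1) = 8 − 7 = 1 completes the 8 down.
(2,2) = 2: the only remaining digit allowed by both the 11 across and the 12 down.
(2,3) = 11 − 3 = 8 completes the 11 across.
(1,2) = 12 − 11 = 1 completes the 12 down.
(1,3) = 5 − 1 = 4 completes the 5 across.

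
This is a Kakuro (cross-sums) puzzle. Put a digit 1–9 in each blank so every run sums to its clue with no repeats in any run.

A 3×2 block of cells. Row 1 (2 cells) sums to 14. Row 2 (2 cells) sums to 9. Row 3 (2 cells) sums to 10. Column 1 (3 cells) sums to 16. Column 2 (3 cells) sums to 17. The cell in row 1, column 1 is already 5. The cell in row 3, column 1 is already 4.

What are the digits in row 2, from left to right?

7, 2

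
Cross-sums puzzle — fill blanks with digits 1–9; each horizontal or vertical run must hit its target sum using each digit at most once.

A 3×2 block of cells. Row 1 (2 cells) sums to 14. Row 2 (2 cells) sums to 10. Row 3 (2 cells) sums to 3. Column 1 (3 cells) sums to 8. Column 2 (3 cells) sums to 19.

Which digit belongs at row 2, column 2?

3 in 2 cells must be {1,2}.
The 14 across and the 8 down share only 5, so (1,1) = 5.
(1,2) = 14 − 5 = 9 completes the 14 across.
Given what's placed, (3,2) must be 2 to fit the 3 across and 19 down.
(2,2) = 19 − 11 = 8 completes the 19 down.
(3,1) = 3 − 2 = 1 completes the 3 across.
(2,1) = 10 − 8 = 2 completes the 10 across.

8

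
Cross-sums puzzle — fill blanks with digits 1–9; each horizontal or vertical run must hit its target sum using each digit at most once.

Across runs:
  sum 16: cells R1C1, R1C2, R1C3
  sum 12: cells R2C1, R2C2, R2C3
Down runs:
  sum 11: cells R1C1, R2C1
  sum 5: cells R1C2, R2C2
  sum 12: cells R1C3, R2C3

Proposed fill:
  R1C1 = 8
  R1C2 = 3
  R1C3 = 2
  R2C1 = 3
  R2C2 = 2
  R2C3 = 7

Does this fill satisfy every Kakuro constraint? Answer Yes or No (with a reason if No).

No — the down run R1C3–R2C3 sums to 9, not 12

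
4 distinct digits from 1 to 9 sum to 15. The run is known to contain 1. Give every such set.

4 distinct digits from 1–9 sum between 10 and 30.
Keeping only sets containing 1.

{1,2,3,9}; {1,2,4,8}; {1,2,5,7}; {1,3,4,7}; {1,3,5,6}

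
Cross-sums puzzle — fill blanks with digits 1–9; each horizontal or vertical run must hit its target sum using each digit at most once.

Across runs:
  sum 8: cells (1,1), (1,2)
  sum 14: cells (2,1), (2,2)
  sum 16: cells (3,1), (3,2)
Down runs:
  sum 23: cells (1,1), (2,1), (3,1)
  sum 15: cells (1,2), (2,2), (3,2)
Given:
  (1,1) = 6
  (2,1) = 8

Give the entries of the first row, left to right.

16 in 2 cells must be {7,9}; 23 in 3 cells must be {6,8,9}.
(1,2) = 8 − 6 = 2 completes the 8 across.
(2,2) = 14 − 8 = 6 completes the 14 across.
(3,1) = 23 − 14 = 9 completes the 23 down.
(3,2) = 16 − 9 = 7 completes the 16 across.

6 2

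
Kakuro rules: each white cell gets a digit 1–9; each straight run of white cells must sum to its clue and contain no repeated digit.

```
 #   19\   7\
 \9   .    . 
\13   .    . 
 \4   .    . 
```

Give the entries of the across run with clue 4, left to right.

3 1

4 in 2 cells must be {1,3}; 7 in 3 cells must be {1,2,4}.
The 13 across and the 7 down share only 4, so R2C2 = 4.
The 4 across and the 19 down share only 3, so R3C1 = 3.
R3C2 = 4 − 3 = 1 completes the 4 across.
R1C1 = 7: the only remaining digit allowed by both the 9 across and the 19 down.
R1C2 = 9 − 7 = 2 completes the 9 across.
R2C1 = 13 − 4 = 9 completes the 13 across.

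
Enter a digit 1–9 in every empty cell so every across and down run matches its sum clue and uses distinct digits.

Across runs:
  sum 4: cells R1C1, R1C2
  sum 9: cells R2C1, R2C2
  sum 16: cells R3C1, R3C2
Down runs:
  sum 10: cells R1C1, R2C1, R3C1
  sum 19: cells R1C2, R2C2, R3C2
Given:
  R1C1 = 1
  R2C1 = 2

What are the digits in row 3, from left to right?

4 in 2 cells must be {1,3}; 16 in 2 cells must be {7,9}.
R1C2 = 4 − 1 = 3 completes the 4 across.
R2C2 = 9 − 2 = 7 completes the 9 across.
R3C1 = 10 − 3 = 7 completes the 10 down.
R3C2 = 16 − 7 = 9 completes the 16 across.

7 9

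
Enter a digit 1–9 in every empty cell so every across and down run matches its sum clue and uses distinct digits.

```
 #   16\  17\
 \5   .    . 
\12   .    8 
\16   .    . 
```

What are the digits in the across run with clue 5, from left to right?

16 in 2 cells must be {7,9}.
R2C1 = 12 − 8 = 4 completes the 12 across.
R3C2 = 7: the only remaining digit allowed by both the 16 across and the 17 down.
Given what's placed, R1C1 must be 3 to fit the 5 across and 16 down.
R1C2 = 5 − 3 = 2 completes the 5 across.
R3C1 = 16 − 7 = 9 completes the 16 across.

3 2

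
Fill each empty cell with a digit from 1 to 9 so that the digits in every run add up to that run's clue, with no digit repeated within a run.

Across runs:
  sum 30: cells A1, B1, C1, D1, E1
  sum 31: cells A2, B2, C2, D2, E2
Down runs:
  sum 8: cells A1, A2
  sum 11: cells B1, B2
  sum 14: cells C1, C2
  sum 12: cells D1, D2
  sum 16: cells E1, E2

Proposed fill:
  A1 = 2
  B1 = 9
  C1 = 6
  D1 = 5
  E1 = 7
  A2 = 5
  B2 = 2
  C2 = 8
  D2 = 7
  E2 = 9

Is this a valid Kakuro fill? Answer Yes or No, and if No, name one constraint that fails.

No — the across run A1–E1 sums to 29, not 30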